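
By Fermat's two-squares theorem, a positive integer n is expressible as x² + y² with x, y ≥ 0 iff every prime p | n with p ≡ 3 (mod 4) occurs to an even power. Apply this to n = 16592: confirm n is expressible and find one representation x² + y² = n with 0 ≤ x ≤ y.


Step 1: Factor n = 16592 = 2^4 · 17 · 61.
Step 2: Check the mod-4 condition on each prime factor: 2 = 2 (special); 17 ≡ 1 (mod 4), exponent 1; 61 ≡ 1 (mod 4), exponent 1.
All primes ≡ 3 (mod 4) appear to even exponent (or don't appear), so by the two-squares theorem n IS expressible as a sum of two squares.
Step 3: Build a representation. Group n = k² · m with k = 4 and m = 17 · 61 = 1037 (a product of primes ≡ 1 (mod 4)); a representation of m scales to one of n via (k·x)² + (k·y)² = k²(x² + y²). Each prime p ≡ 1 (mod 4) is itself a sum of two squares; find a² by testing p − a² for a perfect square:
  17: 17 − 1² = 16 = 4² ⇒ 17 = 1² + 4².
  61: 61 − 1² = 60, 61 − 2² = 57, 61 − 3² = 52, 61 − 4² = 45, 61 − 5² = 36 = 6² ⇒ 61 = 5² + 6².
  Combine using the Brahmagupta–Fibonacci identity (a² + b²)(c² + d²) = (ac − bd)² + (ad + bc)² = (ac + bd)² + (ad − bc)²:
  17 · 61 = 1037: from (1² + 4²)(5² + 6²), take (1·5 − 4·6, 1·6 + 4·5) = (5 − 24, 6 + 20) = (-19, 26); dropping signs (only squares matter) gives (19, 26); check 19² + 26² = 361 + 676 = 1037 ✓.
  Scale by k = 4: (4·19, 4·26) = (76, 104).
Step 4: Order so x ≤ y and verify: 76² + 104² = 5776 + 10816 = 16592 = n. ✓

n = 16592 = 76² + 104² (one valid representation with x ≤ y).


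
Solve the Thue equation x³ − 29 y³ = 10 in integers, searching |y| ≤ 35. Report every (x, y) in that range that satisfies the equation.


The equation is x³ - 29y³ = 10. For fixed y, x³ = 29·y³ + 10, so a solution requires the RHS to be a perfect cube.
Strategy: iterate y from -35 to 35, compute RHS = 29·y³ + 10, and check whether it is a (positive or negative) perfect cube.
Check small values of y:
  y = 0: RHS = 10 is not a perfect cube.
  y = 1: RHS = 39 is not a perfect cube.
  y = -1: RHS = -19 is not a perfect cube.
  y = 2: RHS = 242 is not a perfect cube.
  y = -2: RHS = -222 is not a perfect cube.
  y = 3: RHS = 793 is not a perfect cube.
  y = -3: RHS = -773 is not a perfect cube.
Continuing the search up to |y| = 35 finds no solutions either.
No (x, y) in the scanned range satisfies the equation.

No integer solutions with |y| ≤ 35.


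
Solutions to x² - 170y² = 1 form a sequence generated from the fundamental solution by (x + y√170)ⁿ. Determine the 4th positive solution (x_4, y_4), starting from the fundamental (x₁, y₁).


Step 1: Find the fundamental solution (x₁, y₁) of x² - 170y² = 1.
  Expand √170 as a continued fraction. a₀ = ⌊√170⌋ = 13; iterate m_{k+1} = d_k·a_k − m_k, d_{k+1} = (170 − m_{k+1}²)/d_k, a_{k+1} = ⌊(a₀ + m_{k+1})/d_{k+1}⌋ (starting m₀ = 0, d₀ = 1), with convergents p_k = a_k·p_{k-1} + p_{k-2}, q_k = a_k·q_{k-1} + q_{k-2} (p₋₁ = 1, q₋₁ = 0):
  k = 0: a₀ = 13; p₀/q₀ = 13/1; p₀² − 170·q₀² = 169 − 170 = -1.
  k = 1: m = 13, d = 1, a = ⌊(13 + 13)/1⌋ = 26; p/q = (26·13 + 1)/(26·1 + 0) = 339/26; p² − 170·q² = 114921 − 114920 = 1.
  The first convergent with p² − 170·q² = 1 gives the fundamental solution (x₁, y₁) = (339, 26).
Step 2: Apply the recurrence (x_{n+1}, y_{n+1}) = (x₁x_n + 170y₁y_n, x₁y_n + y₁x_n) repeatedly.
  From (x_1, y_1) = (339, 26): x_2 = 339·339 + 170·26·26 = 229841; y_2 = 339·26 + 26·339 = 17628.
  From (x_2, y_2) = (229841, 17628): x_3 = 339·229841 + 170·26·17628 = 155831859; y_3 = 339·17628 + 26·229841 = 11951758.
  From (x_3, y_3) = (155831859, 11951758): x_4 = 339·155831859 + 170·26·11951758 = 105653770561; y_4 = 339·11951758 + 26·155831859 = 8103274296.
Step 3: Verify x_4² - 170·y_4² = 11162719233756430254721 - 11162719233756430254720 = 1 (should be 1). ✓

(x_1, y_1) = (339, 26); (x_4, y_4) = (105653770561, 8103274296).


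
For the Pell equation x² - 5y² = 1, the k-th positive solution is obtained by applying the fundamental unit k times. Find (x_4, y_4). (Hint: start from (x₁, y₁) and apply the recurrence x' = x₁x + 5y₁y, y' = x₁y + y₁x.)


Step 1: Find the fundamental solution (x₁, y₁) of x² - 5y² = 1.
  Expand √5 as a continued fraction. a₀ = ⌊√5⌋ = 2; iterate m_{k+1} = d_k·a_k − m_k, d_{k+1} = (5 − m_{k+1}²)/d_k, a_{k+1} = ⌊(a₀ + m_{k+1})/d_{k+1}⌋ (starting m₀ = 0, d₀ = 1), with convergents p_k = a_k·p_{k-1} + p_{k-2}, q_k = a_k·q_{k-1} + q_{k-2} (p₋₁ = 1, q₋₁ = 0):
  k = 0: a₀ = 2; p₀/q₀ = 2/1; p₀² − 5·q₀² = 4 − 5 = -1.
  k = 1: m = 2, d = 1, a = ⌊(2 + 2)/1⌋ = 4; p/q = (4·2 + 1)/(4·1 + 0) = 9/4; p² − 5·q² = 81 − 80 = 1.
  The first convergent with p² − 5·q² = 1 gives the fundamental solution (x₁, y₁) = (9, 4).
Step 2: Apply the recurrence (x_{n+1}, y_{n+1}) = (x₁x_n + 5y₁y_n, x₁y_n + y₁x_n) repeatedly.
  From (x_1, y_1) = (9, 4): x_2 = 9·9 + 5·4·4 = 161; y_2 = 9·4 + 4·9 = 72.
  From (x_2, y_2) = (161, 72): x_3 = 9·161 + 5·4·72 = 2889; y_3 = 9·72 + 4·161 = 1292.
  From (x_3, y_3) = (2889, 1292): x_4 = 9·2889 + 5·4·1292 = 51841; y_4 = 9·1292 + 4·2889 = 23184.
Step 3: Verify x_4² - 5·y_4² = 2687489281 - 2687489280 = 1 (should be 1). ✓

(x_1, y_1) = (9, 4); (x_4, y_4) = (51841, 23184).


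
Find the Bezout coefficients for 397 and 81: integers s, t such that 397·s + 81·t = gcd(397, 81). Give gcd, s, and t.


Euclidean algorithm on (397, 81) — divide until remainder is 0:
  397 = 4 · 81 + 73
  81 = 1 · 73 + 8
  73 = 9 · 8 + 1
  8 = 8 · 1 + 0
gcd(397, 81) = 1.
Track Bezout coefficients alongside the remainders: start with r₀ = 397 = a·1 + b·0 (s = 1, t = 0) and r₁ = 81 = a·0 + b·1 (s = 0, t = 1); each new remainder r_{k+1} = r_{k-1} − q_k·r_k inherits s_{k+1} = s_{k-1} − q_k·s_k, t_{k+1} = t_{k-1} − q_k·t_k, so r_k = a·s_k + b·t_k at every step:
  q = 4: r = 73, s = 1 − 4·0 = 1, t = 0 − 4·1 = -4  (check: 397·1 + 81·(-4) = 73)
  q = 1: r = 8, s = 0 − 1·1 = -1, t = 1 − 1·(-4) = 5  (check: 397·(-1) + 81·5 = 8)
  q = 9: r = 1, s = 1 − 9·(-1) = 10, t = -4 − 9·5 = -49  (check: 397·10 + 81·(-49) = 1)
The row with r = 1 (the gcd) gives the Bezout coefficients s = 10, t = -49.
Result: 397 · (10) + 81 · (-49) = 1.

gcd(397, 81) = 1; s = 10, t = -49 (check: 397·10 + 81·(-49) = 1).


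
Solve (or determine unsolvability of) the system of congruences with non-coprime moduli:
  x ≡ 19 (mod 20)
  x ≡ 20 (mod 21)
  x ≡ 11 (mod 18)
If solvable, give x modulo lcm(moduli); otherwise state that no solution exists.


Moduli 20, 21, 18 are not pairwise coprime, so CRT works modulo lcm(m_i) when all pairwise compatibility conditions hold.
Pairwise compatibility: gcd(m_i, m_j) must divide a_i - a_j for every pair.
Merge one congruence at a time:
  Start: x ≡ 19 (mod 20).
  Combine with x ≡ 20 (mod 21): gcd(20, 21) = 1; 20 - 19 = 1, which IS divisible by 1, so compatible.
    Write x = 19 + 20·t and substitute into x ≡ 20 (mod 21): 20·t ≡ 20 − 19 = 1 (mod 21).
    The inverse of 20 mod 21 is 20 (since 20·20 = 400 = 19·21 + 1), so t ≡ 20·1 = 20 ≡ 20 (mod 21).
    Then x = 19 + 20·20 = 419, valid modulo lcm(20, 21) = 420: x ≡ 419 (mod 420).
  Combine with x ≡ 11 (mod 18): gcd(420, 18) = 6; 11 - 419 = -408, which IS divisible by 6, so compatible.
    Write x = 419 + 420·t and substitute into x ≡ 11 (mod 18): 420·t ≡ 11 − 419 = -408 (mod 18).
    Divide the congruence (and modulus) by g = 6: 70·t ≡ -68 (mod 3).
    Reduce coefficients mod 3: 1·t ≡ 1 (mod 3).
    So t ≡ 1 (mod 3).
    Then x = 419 + 420·1 = 839, valid modulo lcm(420, 18) = 1260: x ≡ 839 (mod 1260).
Verify: 839 mod 20 = 19, 839 mod 21 = 20, 839 mod 18 = 11.

x ≡ 839 (mod 1260).


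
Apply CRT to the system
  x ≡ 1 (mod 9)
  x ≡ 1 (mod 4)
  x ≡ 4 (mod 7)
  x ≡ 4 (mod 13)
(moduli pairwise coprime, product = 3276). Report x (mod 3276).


Product of moduli M = 9 · 4 · 7 · 13 = 3276.
Merge one congruence at a time:
  Start: x ≡ 1 (mod 9).
  Combine with x ≡ 1 (mod 4); new modulus lcm = 36.
    Write x = 1 + 9·t and substitute into x ≡ 1 (mod 4): 9·t ≡ 1 − 1 = 0 (mod 4).
    Reduce coefficients mod 4: 1·t ≡ 0 (mod 4).
    So t ≡ 0 (mod 4).
    Then x = 1 + 9·0 = 1, valid modulo lcm(9, 4) = 36: x ≡ 1 (mod 36).
  Combine with x ≡ 4 (mod 7); new modulus lcm = 252.
    Write x = 1 + 36·t and substitute into x ≡ 4 (mod 7): 36·t ≡ 4 − 1 = 3 (mod 7).
    Reduce coefficients mod 7: 1·t ≡ 3 (mod 7).
    So t ≡ 3 (mod 7).
    Then x = 1 + 36·3 = 109, valid modulo lcm(36, 7) = 252: x ≡ 109 (mod 252).
  Combine with x ≡ 4 (mod 13); new modulus lcm = 3276.
    Write x = 109 + 252·t and substitute into x ≡ 4 (mod 13): 252·t ≡ 4 − 109 = -105 (mod 13).
    Reduce coefficients mod 13: 5·t ≡ 12 (mod 13).
    The inverse of 5 mod 13 is 8 (since 5·8 = 40 = 3·13 + 1), so t ≡ 8·12 = 96 ≡ 5 (mod 13).
    Then x = 109 + 252·5 = 1369, valid modulo lcm(252, 13) = 3276: x ≡ 1369 (mod 3276).
Verify against each original: 1369 mod 9 = 1, 1369 mod 4 = 1, 1369 mod 7 = 4, 1369 mod 13 = 4.

x ≡ 1369 (mod 3276).


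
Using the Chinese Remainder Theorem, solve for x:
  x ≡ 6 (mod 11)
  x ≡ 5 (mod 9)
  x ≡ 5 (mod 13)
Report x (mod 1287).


Moduli 11, 9, 13 are pairwise coprime; by CRT there is a unique solution modulo M = 11 · 9 · 13 = 1287.
Solve pairwise, accumulating the modulus:
  Start with x ≡ 6 (mod 11).
  Combine with x ≡ 5 (mod 9): since gcd(11, 9) = 1, we get a unique residue mod 99.
    Write x = 6 + 11·t and substitute into x ≡ 5 (mod 9): 11·t ≡ 5 − 6 = -1 (mod 9).
    Reduce coefficients mod 9: 2·t ≡ 8 (mod 9).
    The inverse of 2 mod 9 is 5 (since 2·5 = 10 = 1·9 + 1), so t ≡ 5·8 = 40 ≡ 4 (mod 9).
    Then x = 6 + 11·4 = 50, valid modulo lcm(11, 9) = 99: x ≡ 50 (mod 99).
  Combine with x ≡ 5 (mod 13): since gcd(99, 13) = 1, we get a unique residue mod 1287.
    Write x = 50 + 99·t and substitute into x ≡ 5 (mod 13): 99·t ≡ 5 − 50 = -45 (mod 13).
    Reduce coefficients mod 13: 8·t ≡ 7 (mod 13).
    The inverse of 8 mod 13 is 5 (since 8·5 = 40 = 3·13 + 1), so t ≡ 5·7 = 35 ≡ 9 (mod 13).
    Then x = 50 + 99·9 = 941, valid modulo lcm(99, 13) = 1287: x ≡ 941 (mod 1287).
Verify: 941 mod 11 = 6 ✓, 941 mod 9 = 5 ✓, 941 mod 13 = 5 ✓.

x ≡ 941 (mod 1287).


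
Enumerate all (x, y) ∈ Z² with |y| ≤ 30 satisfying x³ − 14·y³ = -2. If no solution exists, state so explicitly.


The equation is x³ - 14y³ = -2. For fixed y, x³ = 14·y³ − 2, so a solution requires the RHS to be a perfect cube.
Strategy: iterate y from -30 to 30, compute RHS = 14·y³ − 2, and check whether it is a (positive or negative) perfect cube.
Check small values of y:
  y = 0: RHS = -2 is not a perfect cube.
  y = 1: RHS = 12 is not a perfect cube.
  y = -1: RHS = -16 is not a perfect cube.
  y = 2: RHS = 110 is not a perfect cube.
  y = -2: RHS = -114 is not a perfect cube.
  y = 3: RHS = 376 is not a perfect cube.
  y = -3: RHS = -380 is not a perfect cube.
Continuing the search up to |y| = 30 finds no solutions either.
No (x, y) in the scanned range satisfies the equation.

No integer solutions with |y| ≤ 30.


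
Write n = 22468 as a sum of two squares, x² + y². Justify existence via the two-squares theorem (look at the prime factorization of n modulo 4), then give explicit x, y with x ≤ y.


Step 1: Factor n = 22468 = 2^2 · 41 · 137.
Step 2: Check the mod-4 condition on each prime factor: 2 = 2 (special); 41 ≡ 1 (mod 4), exponent 1; 137 ≡ 1 (mod 4), exponent 1.
All primes ≡ 3 (mod 4) appear to even exponent (or don't appear), so by the two-squares theorem n IS expressible as a sum of two squares.
Step 3: Build a representation. Group n = k² · m with k = 2 and m = 41 · 137 = 5617 (a product of primes ≡ 1 (mod 4)); a representation of m scales to one of n via (k·x)² + (k·y)² = k²(x² + y²). Each prime p ≡ 1 (mod 4) is itself a sum of two squares; find a² by testing p − a² for a perfect square:
  41: 41 − 1² = 40, 41 − 2² = 37, 41 − 3² = 32, 41 − 4² = 25 = 5² ⇒ 41 = 4² + 5².
  137: 137 − 1² = 136, 137 − 2² = 133, 137 − 3² = 128, 137 − 4² = 121 = 11² ⇒ 137 = 4² + 11².
  Combine using the Brahmagupta–Fibonacci identity (a² + b²)(c² + d²) = (ac − bd)² + (ad + bc)² = (ac + bd)² + (ad − bc)²:
  41 · 137 = 5617: from (4² + 5²)(4² + 11²), take (4·4 − 5·11, 4·11 + 5·4) = (16 − 55, 44 + 20) = (-39, 64); dropping signs (only squares matter) gives (39, 64); check 39² + 64² = 1521 + 4096 = 5617 ✓.
  Scale by k = 2: (2·39, 2·64) = (78, 128).
Step 4: Order so x ≤ y and verify: 78² + 128² = 6084 + 16384 = 22468 = n. ✓

n = 22468 = 78² + 128² (one valid representation with x ≤ y).


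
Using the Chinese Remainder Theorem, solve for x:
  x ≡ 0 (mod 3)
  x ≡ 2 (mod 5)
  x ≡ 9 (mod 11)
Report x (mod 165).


Moduli 3, 5, 11 are pairwise coprime; by CRT there is a unique solution modulo M = 3 · 5 · 11 = 165.
Solve pairwise, accumulating the modulus:
  Start with x ≡ 0 (mod 3).
  Combine with x ≡ 2 (mod 5): since gcd(3, 5) = 1, we get a unique residue mod 15.
    Write x = 0 + 3·t and substitute into x ≡ 2 (mod 5): 3·t ≡ 2 − 0 = 2 (mod 5).
    The inverse of 3 mod 5 is 2 (since 3·2 = 6 = 1·5 + 1), so t ≡ 2·2 = 4 ≡ 4 (mod 5).
    Then x = 0 + 3·4 = 12, valid modulo lcm(3, 5) = 15: x ≡ 12 (mod 15).
  Combine with x ≡ 9 (mod 11): since gcd(15, 11) = 1, we get a unique residue mod 165.
    Write x = 12 + 15·t and substitute into x ≡ 9 (mod 11): 15·t ≡ 9 − 12 = -3 (mod 11).
    Reduce coefficients mod 11: 4·t ≡ 8 (mod 11).
    The inverse of 4 mod 11 is 3 (since 4·3 = 12 = 1·11 + 1), so t ≡ 3·8 = 24 ≡ 2 (mod 11).
    Then x = 12 + 15·2 = 42, valid modulo lcm(15, 11) = 165: x ≡ 42 (mod 165).
Verify: 42 mod 3 = 0 ✓, 42 mod 5 = 2 ✓, 42 mod 11 = 9 ✓.

x ≡ 42 (mod 165).


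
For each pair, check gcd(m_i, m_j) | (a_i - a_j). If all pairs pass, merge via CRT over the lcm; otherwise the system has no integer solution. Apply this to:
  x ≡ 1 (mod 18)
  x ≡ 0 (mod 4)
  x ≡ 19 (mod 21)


Moduli 18, 4, 21 are not pairwise coprime, so CRT works modulo lcm(m_i) when all pairwise compatibility conditions hold.
Pairwise compatibility: gcd(m_i, m_j) must divide a_i - a_j for every pair.
Merge one congruence at a time:
  Start: x ≡ 1 (mod 18).
  Combine with x ≡ 0 (mod 4): gcd(18, 4) = 2, and 0 - 1 = -1 is NOT divisible by 2.
    ⇒ system is inconsistent (no integer solution).

No solution (the system is inconsistent).


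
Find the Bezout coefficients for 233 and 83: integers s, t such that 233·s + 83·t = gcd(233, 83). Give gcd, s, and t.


Euclidean algorithm on (233, 83) — divide until remainder is 0:
  233 = 2 · 83 + 67
  83 = 1 · 67 + 16
  67 = 4 · 16 + 3
  16 = 5 · 3 + 1
  3 = 3 · 1 + 0
gcd(233, 83) = 1.
Track Bezout coefficients alongside the remainders: start with r₀ = 233 = a·1 + b·0 (s = 1, t = 0) and r₁ = 83 = a·0 + b·1 (s = 0, t = 1); each new remainder r_{k+1} = r_{k-1} − q_k·r_k inherits s_{k+1} = s_{k-1} − q_k·s_k, t_{k+1} = t_{k-1} − q_k·t_k, so r_k = a·s_k + b·t_k at every step:
  q = 2: r = 67, s = 1 − 2·0 = 1, t = 0 − 2·1 = -2  (check: 233·1 + 83·(-2) = 67)
  q = 1: r = 16, s = 0 − 1·1 = -1, t = 1 − 1·(-2) = 3  (check: 233·(-1) + 83·3 = 16)
  q = 4: r = 3, s = 1 − 4·(-1) = 5, t = -2 − 4·3 = -14  (check: 233·5 + 83·(-14) = 3)
  q = 5: r = 1, s = -1 − 5·5 = -26, t = 3 − 5·(-14) = 73  (check: 233·(-26) + 83·73 = 1)
The row with r = 1 (the gcd) gives the Bezout coefficients s = -26, t = 73.
Result: 233 · (-26) + 83 · (73) = 1.

gcd(233, 83) = 1; s = -26, t = 73 (check: 233·(-26) + 83·73 = 1).


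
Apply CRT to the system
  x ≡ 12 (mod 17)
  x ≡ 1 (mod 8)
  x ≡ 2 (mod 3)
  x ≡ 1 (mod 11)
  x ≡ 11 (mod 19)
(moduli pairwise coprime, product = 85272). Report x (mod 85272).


Product of moduli M = 17 · 8 · 3 · 11 · 19 = 85272.
Merge one congruence at a time:
  Start: x ≡ 12 (mod 17).
  Combine with x ≡ 1 (mod 8); new modulus lcm = 136.
    Write x = 12 + 17·t and substitute into x ≡ 1 (mod 8): 17·t ≡ 1 − 12 = -11 (mod 8).
    Reduce coefficients mod 8: 1·t ≡ 5 (mod 8).
    So t ≡ 5 (mod 8).
    Then x = 12 + 17·5 = 97, valid modulo lcm(17, 8) = 136: x ≡ 97 (mod 136).
  Combine with x ≡ 2 (mod 3); new modulus lcm = 408.
    Write x = 97 + 136·t and substitute into x ≡ 2 (mod 3): 136·t ≡ 2 − 97 = -95 (mod 3).
    Reduce coefficients mod 3: 1·t ≡ 1 (mod 3).
    So t ≡ 1 (mod 3).
    Then x = 97 + 136·1 = 233, valid modulo lcm(136, 3) = 408: x ≡ 233 (mod 408).
  Combine with x ≡ 1 (mod 11); new modulus lcm = 4488.
    Write x = 233 + 408·t and substitute into x ≡ 1 (mod 11): 408·t ≡ 1 − 233 = -232 (mod 11).
    Reduce coefficients mod 11: 1·t ≡ 10 (mod 11).
    So t ≡ 10 (mod 11).
    Then x = 233 + 408·10 = 4313, valid modulo lcm(408, 11) = 4488: x ≡ 4313 (mod 4488).
  Combine with x ≡ 11 (mod 19); new modulus lcm = 85272.
    Write x = 4313 + 4488·t and substitute into x ≡ 11 (mod 19): 4488·t ≡ 11 − 4313 = -4302 (mod 19).
    Reduce coefficients mod 19: 4·t ≡ 11 (mod 19).
    The inverse of 4 mod 19 is 5 (since 4·5 = 20 = 1·19 + 1), so t ≡ 5·11 = 55 ≡ 17 (mod 19).
    Then x = 4313 + 4488·17 = 80609, valid modulo lcm(4488, 19) = 85272: x ≡ 80609 (mod 85272).
Verify against each original: 80609 mod 17 = 12, 80609 mod 8 = 1, 80609 mod 3 = 2, 80609 mod 11 = 1, 80609 mod 19 = 11.

x ≡ 80609 (mod 85272).


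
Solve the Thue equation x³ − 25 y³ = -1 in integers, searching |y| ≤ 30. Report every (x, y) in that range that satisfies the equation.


The equation is x³ - 25y³ = -1. For fixed y, x³ = 25·y³ − 1, so a solution requires the RHS to be a perfect cube.
Strategy: iterate y from -30 to 30, compute RHS = 25·y³ − 1, and check whether it is a (positive or negative) perfect cube.
Check small values of y:
  y = 0: RHS = -1 = (-1)³ ⇒ x = -1 works.
  y = 1: RHS = 24 is not a perfect cube.
  y = -1: RHS = -26 is not a perfect cube.
  y = 2: RHS = 199 is not a perfect cube.
  y = -2: RHS = -201 is not a perfect cube.
  y = 3: RHS = 674 is not a perfect cube.
  y = -3: RHS = -676 is not a perfect cube.
Continuing the search up to |y| = 30 finds no further solutions beyond those listed.
Collected solutions: (-1, 0).

Solutions (with |y| ≤ 30): (-1, 0).


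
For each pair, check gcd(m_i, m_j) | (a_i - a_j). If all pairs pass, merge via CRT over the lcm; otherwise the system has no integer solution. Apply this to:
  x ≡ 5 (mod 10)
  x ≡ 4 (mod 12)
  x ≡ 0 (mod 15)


Moduli 10, 12, 15 are not pairwise coprime, so CRT works modulo lcm(m_i) when all pairwise compatibility conditions hold.
Pairwise compatibility: gcd(m_i, m_j) must divide a_i - a_j for every pair.
Merge one congruence at a time:
  Start: x ≡ 5 (mod 10).
  Combine with x ≡ 4 (mod 12): gcd(10, 12) = 2, and 4 - 5 = -1 is NOT divisible by 2.
    ⇒ system is inconsistent (no integer solution).

No solution (the system is inconsistent).


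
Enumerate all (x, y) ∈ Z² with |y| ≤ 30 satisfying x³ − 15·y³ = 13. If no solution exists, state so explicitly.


The equation is x³ - 15y³ = 13. For fixed y, x³ = 15·y³ + 13, so a solution requires the RHS to be a perfect cube.
Strategy: iterate y from -30 to 30, compute RHS = 15·y³ + 13, and check whether it is a (positive or negative) perfect cube.
Check small values of y:
  y = 0: RHS = 13 is not a perfect cube.
  y = 1: RHS = 28 is not a perfect cube.
  y = -1: RHS = -2 is not a perfect cube.
  y = 2: RHS = 133 is not a perfect cube.
  y = -2: RHS = -107 is not a perfect cube.
  y = 3: RHS = 418 is not a perfect cube.
  y = -3: RHS = -392 is not a perfect cube.
Continuing the search up to |y| = 30 finds no solutions either.
No (x, y) in the scanned range satisfies the equation.

No integer solutions with |y| ≤ 30.


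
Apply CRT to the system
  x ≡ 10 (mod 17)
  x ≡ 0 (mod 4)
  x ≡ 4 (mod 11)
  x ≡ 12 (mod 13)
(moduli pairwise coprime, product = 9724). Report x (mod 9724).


Product of moduli M = 17 · 4 · 11 · 13 = 9724.
Merge one congruence at a time:
  Start: x ≡ 10 (mod 17).
  Combine with x ≡ 0 (mod 4); new modulus lcm = 68.
    Write x = 10 + 17·t and substitute into x ≡ 0 (mod 4): 17·t ≡ 0 − 10 = -10 (mod 4).
    Reduce coefficients mod 4: 1·t ≡ 2 (mod 4).
    So t ≡ 2 (mod 4).
    Then x = 10 + 17·2 = 44, valid modulo lcm(17, 4) = 68: x ≡ 44 (mod 68).
  Combine with x ≡ 4 (mod 11); new modulus lcm = 748.
    Write x = 44 + 68·t and substitute into x ≡ 4 (mod 11): 68·t ≡ 4 − 44 = -40 (mod 11).
    Reduce coefficients mod 11: 2·t ≡ 4 (mod 11).
    The inverse of 2 mod 11 is 6 (since 2·6 = 12 = 1·11 + 1), so t ≡ 6·4 = 24 ≡ 2 (mod 11).
    Then x = 44 + 68·2 = 180, valid modulo lcm(68, 11) = 748: x ≡ 180 (mod 748).
  Combine with x ≡ 12 (mod 13); new modulus lcm = 9724.
    Write x = 180 + 748·t and substitute into x ≡ 12 (mod 13): 748·t ≡ 12 − 180 = -168 (mod 13).
    Reduce coefficients mod 13: 7·t ≡ 1 (mod 13).
    The inverse of 7 mod 13 is 2 (since 7·2 = 14 = 1·13 + 1), so t ≡ 2·1 = 2 ≡ 2 (mod 13).
    Then x = 180 + 748·2 = 1676, valid modulo lcm(748, 13) = 9724: x ≡ 1676 (mod 9724).
Verify against each original: 1676 mod 17 = 10, 1676 mod 4 = 0, 1676 mod 11 = 4, 1676 mod 13 = 12.

x ≡ 1676 (mod 9724).


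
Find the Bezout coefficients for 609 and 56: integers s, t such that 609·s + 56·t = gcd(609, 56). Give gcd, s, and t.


Euclidean algorithm on (609, 56) — divide until remainder is 0:
  609 = 10 · 56 + 49
  56 = 1 · 49 + 7
  49 = 7 · 7 + 0
gcd(609, 56) = 7.
Track Bezout coefficients alongside the remainders: start with r₀ = 609 = a·1 + b·0 (s = 1, t = 0) and r₁ = 56 = a·0 + b·1 (s = 0, t = 1); each new remainder r_{k+1} = r_{k-1} − q_k·r_k inherits s_{k+1} = s_{k-1} − q_k·s_k, t_{k+1} = t_{k-1} − q_k·t_k, so r_k = a·s_k + b·t_k at every step:
  q = 10: r = 49, s = 1 − 10·0 = 1, t = 0 − 10·1 = -10  (check: 609·1 + 56·(-10) = 49)
  q = 1: r = 7, s = 0 − 1·1 = -1, t = 1 − 1·(-10) = 11  (check: 609·(-1) + 56·11 = 7)
The row with r = 7 (the gcd) gives the Bezout coefficients s = -1, t = 11.
Result: 609 · (-1) + 56 · (11) = 7.

gcd(609, 56) = 7; s = -1, t = 11 (check: 609·(-1) + 56·11 = 7).


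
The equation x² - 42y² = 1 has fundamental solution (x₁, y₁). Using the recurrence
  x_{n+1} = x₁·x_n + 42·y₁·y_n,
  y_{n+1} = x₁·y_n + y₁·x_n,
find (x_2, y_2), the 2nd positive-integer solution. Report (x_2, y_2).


Step 1: Find the fundamental solution (x₁, y₁) of x² - 42y² = 1.
  Expand √42 as a continued fraction. a₀ = ⌊√42⌋ = 6; iterate m_{k+1} = d_k·a_k − m_k, d_{k+1} = (42 − m_{k+1}²)/d_k, a_{k+1} = ⌊(a₀ + m_{k+1})/d_{k+1}⌋ (starting m₀ = 0, d₀ = 1), with convergents p_k = a_k·p_{k-1} + p_{k-2}, q_k = a_k·q_{k-1} + q_{k-2} (p₋₁ = 1, q₋₁ = 0):
  k = 0: a₀ = 6; p₀/q₀ = 6/1; p₀² − 42·q₀² = 36 − 42 = -6.
  k = 1: m = 6, d = 6, a = ⌊(6 + 6)/6⌋ = 2; p/q = (2·6 + 1)/(2·1 + 0) = 13/2; p² − 42·q² = 169 − 168 = 1.
  The first convergent with p² − 42·q² = 1 gives the fundamental solution (x₁, y₁) = (13, 2).
Step 2: Apply the recurrence (x_{n+1}, y_{n+1}) = (x₁x_n + 42y₁y_n, x₁y_n + y₁x_n) repeatedly.
  From (x_1, y_1) = (13, 2): x_2 = 13·13 + 42·2·2 = 337; y_2 = 13·2 + 2·13 = 52.
Step 3: Verify x_2² - 42·y_2² = 113569 - 113568 = 1 (should be 1). ✓

(x_1, y_1) = (13, 2); (x_2, y_2) = (337, 52).


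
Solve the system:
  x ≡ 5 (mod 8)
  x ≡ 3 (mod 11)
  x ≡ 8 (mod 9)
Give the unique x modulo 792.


Moduli 8, 11, 9 are pairwise coprime; by CRT there is a unique solution modulo M = 8 · 11 · 9 = 792.
Solve pairwise, accumulating the modulus:
  Start with x ≡ 5 (mod 8).
  Combine with x ≡ 3 (mod 11): since gcd(8, 11) = 1, we get a unique residue mod 88.
    Write x = 5 + 8·t and substitute into x ≡ 3 (mod 11): 8·t ≡ 3 − 5 = -2 (mod 11).
    Reduce coefficients mod 11: 8·t ≡ 9 (mod 11).
    The inverse of 8 mod 11 is 7 (since 8·7 = 56 = 5·11 + 1), so t ≡ 7·9 = 63 ≡ 8 (mod 11).
    Then x = 5 + 8·8 = 69, valid modulo lcm(8, 11) = 88: x ≡ 69 (mod 88).
  Combine with x ≡ 8 (mod 9): since gcd(88, 9) = 1, we get a unique residue mod 792.
    Write x = 69 + 88·t and substitute into x ≡ 8 (mod 9): 88·t ≡ 8 − 69 = -61 (mod 9).
    Reduce coefficients mod 9: 7·t ≡ 2 (mod 9).
    The inverse of 7 mod 9 is 4 (since 7·4 = 28 = 3·9 + 1), so t ≡ 4·2 = 8 ≡ 8 (mod 9).
    Then x = 69 + 88·8 = 773, valid modulo lcm(88, 9) = 792: x ≡ 773 (mod 792).
Verify: 773 mod 8 = 5 ✓, 773 mod 11 = 3 ✓, 773 mod 9 = 8 ✓.

x ≡ 773 (mod 792).


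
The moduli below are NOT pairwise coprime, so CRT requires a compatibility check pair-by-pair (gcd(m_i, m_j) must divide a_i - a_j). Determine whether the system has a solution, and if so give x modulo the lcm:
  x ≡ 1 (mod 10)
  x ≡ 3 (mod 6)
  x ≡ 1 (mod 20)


Moduli 10, 6, 20 are not pairwise coprime, so CRT works modulo lcm(m_i) when all pairwise compatibility conditions hold.
Pairwise compatibility: gcd(m_i, m_j) must divide a_i - a_j for every pair.
Merge one congruence at a time:
  Start: x ≡ 1 (mod 10).
  Combine with x ≡ 3 (mod 6): gcd(10, 6) = 2; 3 - 1 = 2, which IS divisible by 2, so compatible.
    Write x = 1 + 10·t and substitute into x ≡ 3 (mod 6): 10·t ≡ 3 − 1 = 2 (mod 6).
    Divide the congruence (and modulus) by g = 2: 5·t ≡ 1 (mod 3).
    Reduce coefficients mod 3: 2·t ≡ 1 (mod 3).
    The inverse of 2 mod 3 is 2 (since 2·2 = 4 = 1·3 + 1), so t ≡ 2·1 = 2 ≡ 2 (mod 3).
    Then x = 1 + 10·2 = 21, valid modulo lcm(10, 6) = 30: x ≡ 21 (mod 30).
  Combine with x ≡ 1 (mod 20): gcd(30, 20) = 10; 1 - 21 = -20, which IS divisible by 10, so compatible.
    Write x = 21 + 30·t and substitute into x ≡ 1 (mod 20): 30·t ≡ 1 − 21 = -20 (mod 20).
    Divide the congruence (and modulus) by g = 10: 3·t ≡ -2 (mod 2).
    Reduce coefficients mod 2: 1·t ≡ 0 (mod 2).
    So t ≡ 0 (mod 2).
    Then x = 21 + 30·0 = 21, valid modulo lcm(30, 20) = 60: x ≡ 21 (mod 60).
Verify: 21 mod 10 = 1, 21 mod 6 = 3, 21 mod 20 = 1.

x ≡ 21 (mod 60).


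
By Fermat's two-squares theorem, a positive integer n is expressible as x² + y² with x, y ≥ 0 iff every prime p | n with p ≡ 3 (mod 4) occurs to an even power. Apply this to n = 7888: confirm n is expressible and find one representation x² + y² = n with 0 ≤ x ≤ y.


Step 1: Factor n = 7888 = 2^4 · 17 · 29.
Step 2: Check the mod-4 condition on each prime factor: 2 = 2 (special); 17 ≡ 1 (mod 4), exponent 1; 29 ≡ 1 (mod 4), exponent 1.
All primes ≡ 3 (mod 4) appear to even exponent (or don't appear), so by the two-squares theorem n IS expressible as a sum of two squares.
Step 3: Build a representation. Group n = k² · m with k = 4 and m = 17 · 29 = 493 (a product of primes ≡ 1 (mod 4)); a representation of m scales to one of n via (k·x)² + (k·y)² = k²(x² + y²). Each prime p ≡ 1 (mod 4) is itself a sum of two squares; find a² by testing p − a² for a perfect square:
  17: 17 − 1² = 16 = 4² ⇒ 17 = 1² + 4².
  29: 29 − 1² = 28, 29 − 2² = 25 = 5² ⇒ 29 = 2² + 5².
  Combine using the Brahmagupta–Fibonacci identity (a² + b²)(c² + d²) = (ac − bd)² + (ad + bc)² = (ac + bd)² + (ad − bc)²:
  17 · 29 = 493: from (1² + 4²)(2² + 5²), take (1·2 − 4·5, 1·5 + 4·2) = (2 − 20, 5 + 8) = (-18, 13); dropping signs (only squares matter) gives (18, 13); check 18² + 13² = 324 + 169 = 493 ✓.
  Scale by k = 4: (4·18, 4·13) = (72, 52).
Step 4: Order so x ≤ y and verify: 52² + 72² = 2704 + 5184 = 7888 = n. ✓

n = 7888 = 52² + 72² (one valid representation with x ≤ y).


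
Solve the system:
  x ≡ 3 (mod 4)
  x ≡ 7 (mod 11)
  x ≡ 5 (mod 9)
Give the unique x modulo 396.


Moduli 4, 11, 9 are pairwise coprime; by CRT there is a unique solution modulo M = 4 · 11 · 9 = 396.
Solve pairwise, accumulating the modulus:
  Start with x ≡ 3 (mod 4).
  Combine with x ≡ 7 (mod 11): since gcd(4, 11) = 1, we get a unique residue mod 44.
    Write x = 3 + 4·t and substitute into x ≡ 7 (mod 11): 4·t ≡ 7 − 3 = 4 (mod 11).
    The inverse of 4 mod 11 is 3 (since 4·3 = 12 = 1·11 + 1), so t ≡ 3·4 = 12 ≡ 1 (mod 11).
    Then x = 3 + 4·1 = 7, valid modulo lcm(4, 11) = 44: x ≡ 7 (mod 44).
  Combine with x ≡ 5 (mod 9): since gcd(44, 9) = 1, we get a unique residue mod 396.
    Write x = 7 + 44·t and substitute into x ≡ 5 (mod 9): 44·t ≡ 5 − 7 = -2 (mod 9).
    Reduce coefficients mod 9: 8·t ≡ 7 (mod 9).
    The inverse of 8 mod 9 is 8 (since 8·8 = 64 = 7·9 + 1), so t ≡ 8·7 = 56 ≡ 2 (mod 9).
    Then x = 7 + 44·2 = 95, valid modulo lcm(44, 9) = 396: x ≡ 95 (mod 396).
Verify: 95 mod 4 = 3 ✓, 95 mod 11 = 7 ✓, 95 mod 9 = 5 ✓.

x ≡ 95 (mod 396).


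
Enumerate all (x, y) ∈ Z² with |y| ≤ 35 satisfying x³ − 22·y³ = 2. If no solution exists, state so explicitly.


The equation is x³ - 22y³ = 2. For fixed y, x³ = 22·y³ + 2, so a solution requires the RHS to be a perfect cube.
Strategy: iterate y from -35 to 35, compute RHS = 22·y³ + 2, and check whether it is a (positive or negative) perfect cube.
Check small values of y:
  y = 0: RHS = 2 is not a perfect cube.
  y = 1: RHS = 24 is not a perfect cube.
  y = -1: RHS = -20 is not a perfect cube.
  y = 2: RHS = 178 is not a perfect cube.
  y = -2: RHS = -174 is not a perfect cube.
  y = 3: RHS = 596 is not a perfect cube.
  y = -3: RHS = -592 is not a perfect cube.
Continuing the search up to |y| = 35 finds no solutions either.
No (x, y) in the scanned range satisfies the equation.

No integer solutions with |y| ≤ 35.


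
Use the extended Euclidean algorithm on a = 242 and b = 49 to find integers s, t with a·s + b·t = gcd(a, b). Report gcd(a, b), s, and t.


Euclidean algorithm on (242, 49) — divide until remainder is 0:
  242 = 4 · 49 + 46
  49 = 1 · 46 + 3
  46 = 15 · 3 + 1
  3 = 3 · 1 + 0
gcd(242, 49) = 1.
Track Bezout coefficients alongside the remainders: start with r₀ = 242 = a·1 + b·0 (s = 1, t = 0) and r₁ = 49 = a·0 + b·1 (s = 0, t = 1); each new remainder r_{k+1} = r_{k-1} − q_k·r_k inherits s_{k+1} = s_{k-1} − q_k·s_k, t_{k+1} = t_{k-1} − q_k·t_k, so r_k = a·s_k + b·t_k at every step:
  q = 4: r = 46, s = 1 − 4·0 = 1, t = 0 − 4·1 = -4  (check: 242·1 + 49·(-4) = 46)
  q = 1: r = 3, s = 0 − 1·1 = -1, t = 1 − 1·(-4) = 5  (check: 242·(-1) + 49·5 = 3)
  q = 15: r = 1, s = 1 − 15·(-1) = 16, t = -4 − 15·5 = -79  (check: 242·16 + 49·(-79) = 1)
The row with r = 1 (the gcd) gives the Bezout coefficients s = 16, t = -79.
Result: 242 · (16) + 49 · (-79) = 1.

gcd(242, 49) = 1; s = 16, t = -79 (check: 242·16 + 49·(-79) = 1).


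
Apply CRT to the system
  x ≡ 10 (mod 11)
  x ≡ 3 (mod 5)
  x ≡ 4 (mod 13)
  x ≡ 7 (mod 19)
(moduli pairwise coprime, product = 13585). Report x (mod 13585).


Product of moduli M = 11 · 5 · 13 · 19 = 13585.
Merge one congruence at a time:
  Start: x ≡ 10 (mod 11).
  Combine with x ≡ 3 (mod 5); new modulus lcm = 55.
    Write x = 10 + 11·t and substitute into x ≡ 3 (mod 5): 11·t ≡ 3 − 10 = -7 (mod 5).
    Reduce coefficients mod 5: 1·t ≡ 3 (mod 5).
    So t ≡ 3 (mod 5).
    Then x = 10 + 11·3 = 43, valid modulo lcm(11, 5) = 55: x ≡ 43 (mod 55).
  Combine with x ≡ 4 (mod 13); new modulus lcm = 715.
    Write x = 43 + 55·t and substitute into x ≡ 4 (mod 13): 55·t ≡ 4 − 43 = -39 (mod 13).
    Reduce coefficients mod 13: 3·t ≡ 0 (mod 13).
    The inverse of 3 mod 13 is 9 (since 3·9 = 27 = 2·13 + 1), so t ≡ 9·0 = 0 ≡ 0 (mod 13).
    Then x = 43 + 55·0 = 43, valid modulo lcm(55, 13) = 715: x ≡ 43 (mod 715).
  Combine with x ≡ 7 (mod 19); new modulus lcm = 13585.
    Write x = 43 + 715·t and substitute into x ≡ 7 (mod 19): 715·t ≡ 7 − 43 = -36 (mod 19).
    Reduce coefficients mod 19: 12·t ≡ 2 (mod 19).
    The inverse of 12 mod 19 is 8 (since 12·8 = 96 = 5·19 + 1), so t ≡ 8·2 = 16 ≡ 16 (mod 19).
    Then x = 43 + 715·16 = 11483, valid modulo lcm(715, 19) = 13585: x ≡ 11483 (mod 13585).
Verify against each original: 11483 mod 11 = 10, 11483 mod 5 = 3, 11483 mod 13 = 4, 11483 mod 19 = 7.

x ≡ 11483 (mod 13585).


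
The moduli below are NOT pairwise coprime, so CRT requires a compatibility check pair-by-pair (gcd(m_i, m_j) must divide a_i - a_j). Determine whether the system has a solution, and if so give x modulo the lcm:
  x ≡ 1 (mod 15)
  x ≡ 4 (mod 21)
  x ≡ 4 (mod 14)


Moduli 15, 21, 14 are not pairwise coprime, so CRT works modulo lcm(m_i) when all pairwise compatibility conditions hold.
Pairwise compatibility: gcd(m_i, m_j) must divide a_i - a_j for every pair.
Merge one congruence at a time:
  Start: x ≡ 1 (mod 15).
  Combine with x ≡ 4 (mod 21): gcd(15, 21) = 3; 4 - 1 = 3, which IS divisible by 3, so compatible.
    Write x = 1 + 15·t and substitute into x ≡ 4 (mod 21): 15·t ≡ 4 − 1 = 3 (mod 21).
    Divide the congruence (and modulus) by g = 3: 5·t ≡ 1 (mod 7).
    The inverse of 5 mod 7 is 3 (since 5·3 = 15 = 2·7 + 1), so t ≡ 3·1 = 3 ≡ 3 (mod 7).
    Then x = 1 + 15·3 = 46, valid modulo lcm(15, 21) = 105: x ≡ 46 (mod 105).
  Combine with x ≡ 4 (mod 14): gcd(105, 14) = 7; 4 - 46 = -42, which IS divisible by 7, so compatible.
    Write x = 46 + 105·t and substitute into x ≡ 4 (mod 14): 105·t ≡ 4 − 46 = -42 (mod 14).
    Divide the congruence (and modulus) by g = 7: 15·t ≡ -6 (mod 2).
    Reduce coefficients mod 2: 1·t ≡ 0 (mod 2).
    So t ≡ 0 (mod 2).
    Then x = 46 + 105·0 = 46, valid modulo lcm(105, 14) = 210: x ≡ 46 (mod 210).
Verify: 46 mod 15 = 1, 46 mod 21 = 4, 46 mod 14 = 4.

x ≡ 46 (mod 210).


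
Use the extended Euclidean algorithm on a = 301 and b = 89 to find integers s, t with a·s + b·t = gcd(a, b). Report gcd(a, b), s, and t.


Euclidean algorithm on (301, 89) — divide until remainder is 0:
  301 = 3 · 89 + 34
  89 = 2 · 34 + 21
  34 = 1 · 21 + 13
  21 = 1 · 13 + 8
  13 = 1 · 8 + 5
  8 = 1 · 5 + 3
  5 = 1 · 3 + 2
  3 = 1 · 2 + 1
  2 = 2 · 1 + 0
gcd(301, 89) = 1.
Track Bezout coefficients alongside the remainders: start with r₀ = 301 = a·1 + b·0 (s = 1, t = 0) and r₁ = 89 = a·0 + b·1 (s = 0, t = 1); each new remainder r_{k+1} = r_{k-1} − q_k·r_k inherits s_{k+1} = s_{k-1} − q_k·s_k, t_{k+1} = t_{k-1} − q_k·t_k, so r_k = a·s_k + b·t_k at every step:
  q = 3: r = 34, s = 1 − 3·0 = 1, t = 0 − 3·1 = -3  (check: 301·1 + 89·(-3) = 34)
  q = 2: r = 21, s = 0 − 2·1 = -2, t = 1 − 2·(-3) = 7  (check: 301·(-2) + 89·7 = 21)
  q = 1: r = 13, s = 1 − 1·(-2) = 3, t = -3 − 1·7 = -10  (check: 301·3 + 89·(-10) = 13)
  q = 1: r = 8, s = -2 − 1·3 = -5, t = 7 − 1·(-10) = 17  (check: 301·(-5) + 89·17 = 8)
  q = 1: r = 5, s = 3 − 1·(-5) = 8, t = -10 − 1·17 = -27  (check: 301·8 + 89·(-27) = 5)
  q = 1: r = 3, s = -5 − 1·8 = -13, t = 17 − 1·(-27) = 44  (check: 301·(-13) + 89·44 = 3)
  q = 1: r = 2, s = 8 − 1·(-13) = 21, t = -27 − 1·44 = -71  (check: 301·21 + 89·(-71) = 2)
  q = 1: r = 1, s = -13 − 1·21 = -34, t = 44 − 1·(-71) = 115  (check: 301·(-34) + 89·115 = 1)
The row with r = 1 (the gcd) gives the Bezout coefficients s = -34, t = 115.
Result: 301 · (-34) + 89 · (115) = 1.

gcd(301, 89) = 1; s = -34, t = 115 (check: 301·(-34) + 89·115 = 1).


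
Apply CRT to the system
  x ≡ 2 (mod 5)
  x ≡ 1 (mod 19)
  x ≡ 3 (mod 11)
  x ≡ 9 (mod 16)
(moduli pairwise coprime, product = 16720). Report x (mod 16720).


Product of moduli M = 5 · 19 · 11 · 16 = 16720.
Merge one congruence at a time:
  Start: x ≡ 2 (mod 5).
  Combine with x ≡ 1 (mod 19); new modulus lcm = 95.
    Write x = 2 + 5·t and substitute into x ≡ 1 (mod 19): 5·t ≡ 1 − 2 = -1 (mod 19).
    Reduce coefficients mod 19: 5·t ≡ 18 (mod 19).
    The inverse of 5 mod 19 is 4 (since 5·4 = 20 = 1·19 + 1), so t ≡ 4·18 = 72 ≡ 15 (mod 19).
    Then x = 2 + 5·15 = 77, valid modulo lcm(5, 19) = 95: x ≡ 77 (mod 95).
  Combine with x ≡ 3 (mod 11); new modulus lcm = 1045.
    Write x = 77 + 95·t and substitute into x ≡ 3 (mod 11): 95·t ≡ 3 − 77 = -74 (mod 11).
    Reduce coefficients mod 11: 7·t ≡ 3 (mod 11).
    The inverse of 7 mod 11 is 8 (since 7·8 = 56 = 5·11 + 1), so t ≡ 8·3 = 24 ≡ 2 (mod 11).
    Then x = 77 + 95·2 = 267, valid modulo lcm(95, 11) = 1045: x ≡ 267 (mod 1045).
  Combine with x ≡ 9 (mod 16); new modulus lcm = 16720.
    Write x = 267 + 1045·t and substitute into x ≡ 9 (mod 16): 1045·t ≡ 9 − 267 = -258 (mod 16).
    Reduce coefficients mod 16: 5·t ≡ 14 (mod 16).
    The inverse of 5 mod 16 is 13 (since 5·13 = 65 = 4·16 + 1), so t ≡ 13·14 = 182 ≡ 6 (mod 16).
    Then x = 267 + 1045·6 = 6537, valid modulo lcm(1045, 16) = 16720: x ≡ 6537 (mod 16720).
Verify against each original: 6537 mod 5 = 2, 6537 mod 19 = 1, 6537 mod 11 = 3, 6537 mod 16 = 9.

x ≡ 6537 (mod 16720).


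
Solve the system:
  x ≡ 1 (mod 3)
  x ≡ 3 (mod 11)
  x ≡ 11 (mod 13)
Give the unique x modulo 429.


Moduli 3, 11, 13 are pairwise coprime; by CRT there is a unique solution modulo M = 3 · 11 · 13 = 429.
Solve pairwise, accumulating the modulus:
  Start with x ≡ 1 (mod 3).
  Combine with x ≡ 3 (mod 11): since gcd(3, 11) = 1, we get a unique residue mod 33.
    Write x = 1 + 3·t and substitute into x ≡ 3 (mod 11): 3·t ≡ 3 − 1 = 2 (mod 11).
    The inverse of 3 mod 11 is 4 (since 3·4 = 12 = 1·11 + 1), so t ≡ 4·2 = 8 ≡ 8 (mod 11).
    Then x = 1 + 3·8 = 25, valid modulo lcm(3, 11) = 33: x ≡ 25 (mod 33).
  Combine with x ≡ 11 (mod 13): since gcd(33, 13) = 1, we get a unique residue mod 429.
    Write x = 25 + 33·t and substitute into x ≡ 11 (mod 13): 33·t ≡ 11 − 25 = -14 (mod 13).
    Reduce coefficients mod 13: 7·t ≡ 12 (mod 13).
    The inverse of 7 mod 13 is 2 (since 7·2 = 14 = 1·13 + 1), so t ≡ 2·12 = 24 ≡ 11 (mod 13).
    Then x = 25 + 33·11 = 388, valid modulo lcm(33, 13) = 429: x ≡ 388 (mod 429).
Verify: 388 mod 3 = 1 ✓, 388 mod 11 = 3 ✓, 388 mod 13 = 11 ✓.

x ≡ 388 (mod 429).


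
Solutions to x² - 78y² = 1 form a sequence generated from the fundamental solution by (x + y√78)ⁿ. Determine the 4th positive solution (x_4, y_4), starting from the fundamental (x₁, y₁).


Step 1: Find the fundamental solution (x₁, y₁) of x² - 78y² = 1.
  Expand √78 as a continued fraction. a₀ = ⌊√78⌋ = 8; iterate m_{k+1} = d_k·a_k − m_k, d_{k+1} = (78 − m_{k+1}²)/d_k, a_{k+1} = ⌊(a₀ + m_{k+1})/d_{k+1}⌋ (starting m₀ = 0, d₀ = 1), with convergents p_k = a_k·p_{k-1} + p_{k-2}, q_k = a_k·q_{k-1} + q_{k-2} (p₋₁ = 1, q₋₁ = 0):
  k = 0: a₀ = 8; p₀/q₀ = 8/1; p₀² − 78·q₀² = 64 − 78 = -14.
  k = 1: m = 8, d = 14, a = ⌊(8 + 8)/14⌋ = 1; p/q = (1·8 + 1)/(1·1 + 0) = 9/1; p² − 78·q² = 81 − 78 = 3.
  k = 2: m = 6, d = 3, a = ⌊(8 + 6)/3⌋ = 4; p/q = (4·9 + 8)/(4·1 + 1) = 44/5; p² − 78·q² = 1936 − 1950 = -14.
  k = 3: m = 6, d = 14, a = ⌊(8 + 6)/14⌋ = 1; p/q = (1·44 + 9)/(1·5 + 1) = 53/6; p² − 78·q² = 2809 − 2808 = 1.
  The first convergent with p² − 78·q² = 1 gives the fundamental solution (x₁, y₁) = (53, 6).
Step 2: Apply the recurrence (x_{n+1}, y_{n+1}) = (x₁x_n + 78y₁y_n, x₁y_n + y₁x_n) repeatedly.
  From (x_1, y_1) = (53, 6): x_2 = 53·53 + 78·6·6 = 5617; y_2 = 53·6 + 6·53 = 636.
  From (x_2, y_2) = (5617, 636): x_3 = 53·5617 + 78·6·636 = 595349; y_3 = 53·636 + 6·5617 = 67410.
  From (x_3, y_3) = (595349, 67410): x_4 = 53·595349 + 78·6·67410 = 63101377; y_4 = 53·67410 + 6·595349 = 7144824.
Step 3: Verify x_4² - 78·y_4² = 3981783779296129 - 3981783779296128 = 1 (should be 1). ✓

(x_1, y_1) = (53, 6); (x_4, y_4) = (63101377, 7144824).


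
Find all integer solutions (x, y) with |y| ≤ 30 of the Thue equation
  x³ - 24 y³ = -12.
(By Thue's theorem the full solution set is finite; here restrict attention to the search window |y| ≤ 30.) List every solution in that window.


The equation is x³ - 24y³ = -12. For fixed y, x³ = 24·y³ − 12, so a solution requires the RHS to be a perfect cube.
Strategy: iterate y from -30 to 30, compute RHS = 24·y³ − 12, and check whether it is a (positive or negative) perfect cube.
Check small values of y:
  y = 0: RHS = -12 is not a perfect cube.
  y = 1: RHS = 12 is not a perfect cube.
  y = -1: RHS = -36 is not a perfect cube.
  y = 2: RHS = 180 is not a perfect cube.
  y = -2: RHS = -204 is not a perfect cube.
  y = 3: RHS = 636 is not a perfect cube.
  y = -3: RHS = -660 is not a perfect cube.
Continuing the search up to |y| = 30 finds no solutions either.
No (x, y) in the scanned range satisfies the equation.

No integer solutions with |y| ≤ 30.
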